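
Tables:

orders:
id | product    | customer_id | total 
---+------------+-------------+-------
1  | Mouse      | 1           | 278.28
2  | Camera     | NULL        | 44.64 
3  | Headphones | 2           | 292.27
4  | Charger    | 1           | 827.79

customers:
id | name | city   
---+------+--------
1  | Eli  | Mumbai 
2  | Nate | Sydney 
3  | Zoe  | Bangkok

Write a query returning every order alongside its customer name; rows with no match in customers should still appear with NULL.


LEFT JOIN keeps every row from orders (the left table); where customer_id has no match in customers, the customer columns become NULL. Walk through each order:
  - order 1 (Mouse): customer_id=1 -> matches Eli
  - order 2 (Camera): customer_id=NULL, no match -> kept with NULL
  - order 3 (Headphones): customer_id=2 -> matches Nate
  - order 4 (Charger): customer_id=1 -> matches Eli
All 4 rows appear; 1 has NULL customer.

SQL:
SELECT a.product, b.name AS customer
FROM orders a
LEFT JOIN customers b ON a.customer_id = b.id

Result:
product    | customer
-----------+---------
Mouse      | Eli     
Camera     | NULL    
Headphones | Nate    
Charger    | Eli     


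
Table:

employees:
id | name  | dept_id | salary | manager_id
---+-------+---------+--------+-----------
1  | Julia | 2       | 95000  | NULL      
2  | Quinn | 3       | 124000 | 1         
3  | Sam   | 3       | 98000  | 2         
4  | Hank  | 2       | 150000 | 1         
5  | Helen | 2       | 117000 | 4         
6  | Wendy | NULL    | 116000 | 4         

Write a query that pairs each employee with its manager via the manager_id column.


This is a self-join: employees is joined to a second copy of itself, matching each row's manager_id to another row's id. Use LEFT JOIN so rows with manager_id=NULL are kept.
  - employee 1 (Julia): manager_id=NULL -> NULL
  - employee 2 (Quinn): manager_id=1 -> Julia
  - employee 3 (Sam): manager_id=2 -> Quinn
  - employee 4 (Hank): manager_id=1 -> Julia
  - employee 5 (Helen): manager_id=4 -> Hank
  - employee 6 (Wendy): manager_id=4 -> Hank

SQL:
SELECT a.name AS item, b.name AS manager
FROM employees a
LEFT JOIN employees b ON a.manager_id = b.id

Result:
item  | manager
------+--------
Julia | NULL   
Quinn | Julia  
Sam   | Quinn  
Hank  | Julia  
Helen | Hank   
Wendy | Hank   


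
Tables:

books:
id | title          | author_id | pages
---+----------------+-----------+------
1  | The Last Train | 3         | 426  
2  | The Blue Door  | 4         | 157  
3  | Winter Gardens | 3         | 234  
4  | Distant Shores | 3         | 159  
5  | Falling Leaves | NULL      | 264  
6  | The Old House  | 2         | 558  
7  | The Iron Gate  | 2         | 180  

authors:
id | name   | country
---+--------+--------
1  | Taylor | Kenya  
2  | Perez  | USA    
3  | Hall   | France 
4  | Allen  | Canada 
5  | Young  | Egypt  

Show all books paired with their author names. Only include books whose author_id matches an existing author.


INNER JOIN keeps only books rows whose author_id matches an id in authors. Walk through each book:
  - book 1 (The Last Train): author_id=3 -> matches Hall
  - book 2 (The Blue Door): author_id=4 -> matches Allen
  - book 3 (Winter Gardens): author_id=3 -> matches Hall
  - book 4 (Distant Shores): author_id=3 -> matches Hall
  - book 5 (Falling Leaves): author_id=NULL, no match -> dropped
  - book 6 (The Old House): author_id=2 -> matches Perez
  - book 7 (The Iron Gate): author_id=2 -> matches Perez
So 1 of 7 rows is dropped.

SQL:
SELECT a.title, b.name AS author
FROM books a
INNER JOIN authors b ON a.author_id = b.id

Result:
title          | author
---------------+-------
The Last Train | Hall  
The Blue Door  | Allen 
Winter Gardens | Hall  
Distant Shores | Hall  
The Old House  | Perez 
The Iron Gate  | Perez 


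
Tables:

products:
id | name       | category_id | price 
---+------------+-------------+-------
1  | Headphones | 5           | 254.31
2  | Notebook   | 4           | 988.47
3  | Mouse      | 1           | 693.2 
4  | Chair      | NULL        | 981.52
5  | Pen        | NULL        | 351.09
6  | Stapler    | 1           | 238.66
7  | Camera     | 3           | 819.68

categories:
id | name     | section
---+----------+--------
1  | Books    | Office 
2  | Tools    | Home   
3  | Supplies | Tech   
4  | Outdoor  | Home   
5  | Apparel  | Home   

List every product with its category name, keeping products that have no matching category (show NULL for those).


LEFT JOIN keeps every row from products (the left table); where category_id has no match in categories, the category columns become NULL. Walk through each product:
  - product 1 (Headphones): category_id=5 -> matches Apparel
  - product 2 (Notebook): category_id=4 -> matches Outdoor
  - product 3 (Mouse): category_id=1 -> matches Books
  - product 4 (Chair): category_id=NULL, no match -> kept with NULL
  - product 5 (Pen): category_id=NULL, no match -> kept with NULL
  - product 6 (Stapler): category_id=1 -> matches Books
  - product 7 (Camera): category_id=3 -> matches Supplies
All 7 rows appear; 2 have NULL category.

SQL:
SELECT a.name, b.name AS category
FROM products a
LEFT JOIN categories b ON a.category_id = b.id

Result:
name       | category
-----------+---------
Headphones | Apparel 
Notebook   | Outdoor 
Mouse      | Books   
Chair      | NULL    
Pen        | NULL    
Stapler    | Books   
Camera     | Supplies


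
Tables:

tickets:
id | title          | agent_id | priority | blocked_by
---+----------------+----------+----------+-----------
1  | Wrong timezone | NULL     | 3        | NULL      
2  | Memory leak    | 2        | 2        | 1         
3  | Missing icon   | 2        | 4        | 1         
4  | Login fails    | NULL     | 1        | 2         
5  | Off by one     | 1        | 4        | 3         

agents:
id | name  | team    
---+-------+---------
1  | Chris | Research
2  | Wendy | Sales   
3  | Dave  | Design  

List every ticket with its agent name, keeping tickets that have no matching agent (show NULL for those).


LEFT JOIN keeps every row from tickets (the left table); where agent_id has no match in agents, the agent columns become NULL. Walk through each ticket:
  - ticket 1 (Wrong timezone): agent_id=NULL, no match -> kept with NULL
  - ticket 2 (Memory leak): agent_id=2 -> matches Wendy
  - ticket 3 (Missing icon): agent_id=2 -> matches Wendy
  - ticket 4 (Login fails): agent_id=NULL, no match -> kept with NULL
  - ticket 5 (Off by one): agent_id=1 -> matches Chris
All 5 rows appear; 2 have NULL agent.

SQL:
SELECT a.title, b.name AS agent
FROM tickets a
LEFT JOIN agents b ON a.agent_id = b.id

Result:
title          | agent
---------------+------
Wrong timezone | NULL 
Memory leak    | Wendy
Missing icon   | Wendy
Login fails    | NULL 
Off by one     | Chris


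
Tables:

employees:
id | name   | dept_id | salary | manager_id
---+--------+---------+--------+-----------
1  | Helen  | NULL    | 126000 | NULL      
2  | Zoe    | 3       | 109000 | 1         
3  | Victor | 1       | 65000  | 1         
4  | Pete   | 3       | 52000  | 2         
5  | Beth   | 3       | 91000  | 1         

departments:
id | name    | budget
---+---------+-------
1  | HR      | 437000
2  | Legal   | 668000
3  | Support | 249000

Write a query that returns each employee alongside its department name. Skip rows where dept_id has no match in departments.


INNER JOIN keeps only employees rows whose dept_id matches an id in departments. Walk through each employee:
  - employee 1 (Helen): dept_id=NULL, no match -> dropped
  - employee 2 (Zoe): dept_id=3 -> matches Support
  - employee 3 (Victor): dept_id=1 -> matches HR
  - employee 4 (Pete): dept_id=3 -> matches Support
  - employee 5 (Beth): dept_id=3 -> matches Support
So 1 of 5 rows is dropped.

SQL:
SELECT a.name, b.name AS department
FROM employees a
INNER JOIN departments b ON a.dept_id = b.id

Result:
name   | department
-------+-----------
Zoe    | Support   
Victor | HR        
Pete   | Support   
Beth   | Support   


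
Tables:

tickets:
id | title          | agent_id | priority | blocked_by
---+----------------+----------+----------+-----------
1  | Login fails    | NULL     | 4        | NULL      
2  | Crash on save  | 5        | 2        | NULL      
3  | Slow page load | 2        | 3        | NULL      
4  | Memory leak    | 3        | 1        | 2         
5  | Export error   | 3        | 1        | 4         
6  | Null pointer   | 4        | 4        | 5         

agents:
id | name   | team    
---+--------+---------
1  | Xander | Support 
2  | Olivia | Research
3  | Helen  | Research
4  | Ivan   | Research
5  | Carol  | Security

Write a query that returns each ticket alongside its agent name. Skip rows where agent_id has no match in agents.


INNER JOIN keeps only tickets rows whose agent_id matches an id in agents. Walk through each ticket:
  - ticket 1 (Login fails): agent_id=NULL, no match -> dropped
  - ticket 2 (Crash on save): agent_id=5 -> matches Carol
  - ticket 3 (Slow page load): agent_id=2 -> matches Olivia
  - ticket 4 (Memory leak): agent_id=3 -> matches Helen
  - ticket 5 (Export error): agent_id=3 -> matches Helen
  - ticket 6 (Null pointer): agent_id=4 -> matches Ivan
So 1 of 6 rows is dropped.

SQL:
SELECT a.title, b.name AS agent
FROM tickets a
INNER JOIN agents b ON a.agent_id = b.id

Result:
title          | agent 
---------------+-------
Crash on save  | Carol 
Slow page load | Olivia
Memory leak    | Helen 
Export error   | Helen 
Null pointer   | Ivan  


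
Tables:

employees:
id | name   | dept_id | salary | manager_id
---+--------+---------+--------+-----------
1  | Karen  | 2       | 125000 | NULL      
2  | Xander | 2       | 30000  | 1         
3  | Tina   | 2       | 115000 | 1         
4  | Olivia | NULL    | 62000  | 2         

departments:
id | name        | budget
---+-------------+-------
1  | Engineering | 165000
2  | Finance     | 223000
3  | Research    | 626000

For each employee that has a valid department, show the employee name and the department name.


INNER JOIN keeps only employees rows whose dept_id matches an id in departments. Walk through each employee:
  - employee 1 (Karen): dept_id=2 -> matches Finance
  - employee 2 (Xander): dept_id=2 -> matches Finance
  - employee 3 (Tina): dept_id=2 -> matches Finance
  - employee 4 (Olivia): dept_id=NULL, no match -> dropped
So 1 of 4 rows is dropped.

SQL:
SELECT a.name, b.name AS department
FROM employees a
INNER JOIN departments b ON a.dept_id = b.id

Result:
name   | department
-------+-----------
Karen  | Finance   
Xander | Finance   
Tina   | Finance   


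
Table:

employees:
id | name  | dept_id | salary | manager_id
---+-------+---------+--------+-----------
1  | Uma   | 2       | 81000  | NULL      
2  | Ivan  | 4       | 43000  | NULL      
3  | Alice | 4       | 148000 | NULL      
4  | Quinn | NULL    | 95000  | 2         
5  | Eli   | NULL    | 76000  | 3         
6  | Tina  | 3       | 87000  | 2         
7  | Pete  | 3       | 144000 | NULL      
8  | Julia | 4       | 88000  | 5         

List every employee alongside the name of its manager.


This is a self-join: employees is joined to a second copy of itself, matching each row's manager_id to another row's id. Use LEFT JOIN so rows with manager_id=NULL are kept.
  - employee 1 (Uma): manager_id=NULL -> NULL
  - employee 2 (Ivan): manager_id=NULL -> NULL
  - employee 3 (Alice): manager_id=NULL -> NULL
  - employee 4 (Quinn): manager_id=2 -> Ivan
  - employee 5 (Eli): manager_id=3 -> Alice
  - employee 6 (Tina): manager_id=2 -> Ivan
  - employee 7 (Pete): manager_id=NULL -> NULL
  - employee 8 (Julia): manager_id=5 -> Eli

SQL:
SELECT a.name AS item, b.name AS manager
FROM employees a
LEFT JOIN employees b ON a.manager_id = b.id

Result:
item  | manager
------+--------
Uma   | NULL   
Ivan  | NULL   
Alice | NULL   
Quinn | Ivan   
Eli   | Alice  
Tina  | Ivan   
Pete  | NULL   
Julia | Eli    


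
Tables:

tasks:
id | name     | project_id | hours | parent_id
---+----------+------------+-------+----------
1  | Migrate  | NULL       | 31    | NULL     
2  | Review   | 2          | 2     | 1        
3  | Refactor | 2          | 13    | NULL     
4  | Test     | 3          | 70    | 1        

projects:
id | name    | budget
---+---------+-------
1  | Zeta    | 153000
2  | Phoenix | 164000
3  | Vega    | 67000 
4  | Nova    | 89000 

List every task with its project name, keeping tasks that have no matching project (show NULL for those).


LEFT JOIN keeps every row from tasks (the left table); where project_id has no match in projects, the project columns become NULL. Walk through each task:
  - task 1 (Migrate): project_id=NULL, no match -> kept with NULL
  - task 2 (Review): project_id=2 -> matches Phoenix
  - task 3 (Refactor): project_id=2 -> matches Phoenix
  - task 4 (Test): project_id=3 -> matches Vega
All 4 rows appear; 1 has NULL project.

SQL:
SELECT a.name, b.name AS project
FROM tasks a
LEFT JOIN projects b ON a.project_id = b.id

Result:
name     | project
---------+--------
Migrate  | NULL   
Review   | Phoenix
Refactor | Phoenix
Test     | Vega   


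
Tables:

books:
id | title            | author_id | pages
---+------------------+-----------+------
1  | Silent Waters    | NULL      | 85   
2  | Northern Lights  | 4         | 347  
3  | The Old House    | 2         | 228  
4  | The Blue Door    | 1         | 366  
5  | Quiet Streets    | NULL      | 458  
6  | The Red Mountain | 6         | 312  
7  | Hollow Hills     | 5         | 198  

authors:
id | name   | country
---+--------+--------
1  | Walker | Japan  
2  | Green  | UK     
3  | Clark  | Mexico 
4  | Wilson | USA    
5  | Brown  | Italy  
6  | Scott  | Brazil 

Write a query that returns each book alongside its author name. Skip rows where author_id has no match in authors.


INNER JOIN keeps only books rows whose author_id matches an id in authors. Walk through each book:
  - book 1 (Silent Waters): author_id=NULL, no match -> dropped
  - book 2 (Northern Lights): author_id=4 -> matches Wilson
  - book 3 (The Old House): author_id=2 -> matches Green
  - book 4 (The Blue Door): author_id=1 -> matches Walker
  - book 5 (Quiet Streets): author_id=NULL, no match -> dropped
  - book 6 (The Red Mountain): author_id=6 -> matches Scott
  - book 7 (Hollow Hills): author_id=5 -> matches Brown
So 2 of 7 rows are dropped.

SQL:
SELECT a.title, b.name AS author
FROM books a
INNER JOIN authors b ON a.author_id = b.id

Result:
title            | author
-----------------+-------
Northern Lights  | Wilson
The Old House    | Green 
The Blue Door    | Walker
The Red Mountain | Scott 
Hollow Hills     | Brown 


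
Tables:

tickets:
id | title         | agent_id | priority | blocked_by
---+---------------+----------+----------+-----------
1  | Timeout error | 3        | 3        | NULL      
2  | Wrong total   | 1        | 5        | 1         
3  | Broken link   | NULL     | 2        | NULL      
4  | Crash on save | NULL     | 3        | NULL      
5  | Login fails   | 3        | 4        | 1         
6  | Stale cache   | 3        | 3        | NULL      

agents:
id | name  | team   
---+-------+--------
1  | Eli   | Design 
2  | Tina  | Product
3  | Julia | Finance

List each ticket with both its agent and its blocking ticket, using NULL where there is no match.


Two LEFT JOINs from the same base table tickets: one to agents via agent_id, one to tickets itself via blocked_by. Both are LEFT so every ticket is preserved.
Match against agents:
  - ticket 1 (Timeout error): agent_id=3 -> matches Julia
  - ticket 2 (Wrong total): agent_id=1 -> matches Eli
  - ticket 3 (Broken link): agent_id=NULL, no match -> kept with NULL
  - ticket 4 (Crash on save): agent_id=NULL, no match -> kept with NULL
  - ticket 5 (Login fails): agent_id=3 -> matches Julia
  - ticket 6 (Stale cache): agent_id=3 -> matches Julia
Match against tickets (self):
  - ticket 1 (Timeout error): blocked_by=NULL -> NULL
  - ticket 2 (Wrong total): blocked_by=1 -> Timeout error
  - ticket 3 (Broken link): blocked_by=NULL -> NULL
  - ticket 4 (Crash on save): blocked_by=NULL -> NULL
  - ticket 5 (Login fails): blocked_by=1 -> Timeout error
  - ticket 6 (Stale cache): blocked_by=NULL -> NULL

SQL:
SELECT a.title, b.name AS agent, c.title AS blocked_by
FROM tickets a
LEFT JOIN agents b ON a.agent_id = b.id
LEFT JOIN tickets c ON a.blocked_by = c.id

Result:
title         | agent | blocked_by   
--------------+-------+--------------
Timeout error | Julia | NULL         
Wrong total   | Eli   | Timeout error
Broken link   | NULL  | NULL         
Crash on save | NULL  | NULL         
Login fails   | Julia | Timeout error
Stale cache   | Julia | NULL         


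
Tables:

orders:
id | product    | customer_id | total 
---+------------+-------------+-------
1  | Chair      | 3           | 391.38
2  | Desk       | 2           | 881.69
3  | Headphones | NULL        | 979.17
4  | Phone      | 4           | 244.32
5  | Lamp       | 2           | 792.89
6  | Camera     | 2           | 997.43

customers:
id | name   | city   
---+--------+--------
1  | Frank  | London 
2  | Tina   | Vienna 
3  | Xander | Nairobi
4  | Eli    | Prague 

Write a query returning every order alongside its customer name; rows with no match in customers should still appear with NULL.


LEFT JOIN keeps every row from orders (the left table); where customer_id has no match in customers, the customer columns become NULL. Walk through each order:
  - order 1 (Chair): customer_id=3 -> matches Xander
  - order 2 (Desk): customer_id=2 -> matches Tina
  - order 3 (Headphones): customer_id=NULL, no match -> kept with NULL
  - order 4 (Phone): customer_id=4 -> matches Eli
  - order 5 (Lamp): customer_id=2 -> matches Tina
  - order 6 (Camera): customer_id=2 -> matches Tina
All 6 rows appear; 1 has NULL customer.

SQL:
SELECT a.product, b.name AS customer
FROM orders a
LEFT JOIN customers b ON a.customer_id = b.id

Result:
product    | customer
-----------+---------
Chair      | Xander  
Desk       | Tina    
Headphones | NULL    
Phone      | Eli     
Lamp       | Tina    
Camera     | Tina    


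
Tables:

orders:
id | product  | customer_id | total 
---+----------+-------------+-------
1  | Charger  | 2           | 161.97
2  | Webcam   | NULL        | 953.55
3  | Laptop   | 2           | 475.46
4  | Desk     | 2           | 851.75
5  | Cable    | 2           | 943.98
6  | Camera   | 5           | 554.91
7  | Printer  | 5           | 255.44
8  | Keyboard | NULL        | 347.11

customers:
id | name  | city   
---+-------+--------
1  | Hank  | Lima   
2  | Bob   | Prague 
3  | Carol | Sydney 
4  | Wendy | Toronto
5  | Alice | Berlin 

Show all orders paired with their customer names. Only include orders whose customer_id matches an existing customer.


INNER JOIN keeps only orders rows whose customer_id matches an id in customers. Walk through each order:
  - order 1 (Charger): customer_id=2 -> matches Bob
  - order 2 (Webcam): customer_id=NULL, no match -> dropped
  - order 3 (Laptop): customer_id=2 -> matches Bob
  - order 4 (Desk): customer_id=2 -> matches Bob
  - order 5 (Cable): customer_id=2 -> matches Bob
  - order 6 (Camera): customer_id=5 -> matches Alice
  - order 7 (Printer): customer_id=5 -> matches Alice
  - order 8 (Keyboard): customer_id=NULL, no match -> dropped
So 2 of 8 rows are dropped.

SQL:
SELECT a.product, b.name AS customer
FROM orders a
INNER JOIN customers b ON a.customer_id = b.id

Result:
product | customer
--------+---------
Charger | Bob     
Laptop  | Bob     
Desk    | Bob     
Cable   | Bob     
Camera  | Alice   
Printer | Alice   


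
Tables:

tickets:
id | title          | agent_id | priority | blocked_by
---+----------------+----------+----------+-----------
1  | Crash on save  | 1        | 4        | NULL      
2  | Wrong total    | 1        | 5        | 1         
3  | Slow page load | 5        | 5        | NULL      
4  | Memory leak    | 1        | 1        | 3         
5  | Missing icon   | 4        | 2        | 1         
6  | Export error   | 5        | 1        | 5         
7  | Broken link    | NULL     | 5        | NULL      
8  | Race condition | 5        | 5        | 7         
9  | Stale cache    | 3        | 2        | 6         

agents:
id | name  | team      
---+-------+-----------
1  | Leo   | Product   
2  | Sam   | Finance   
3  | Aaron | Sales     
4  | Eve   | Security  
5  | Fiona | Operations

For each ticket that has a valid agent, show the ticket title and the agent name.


INNER JOIN keeps only tickets rows whose agent_id matches an id in agents. Walk through each ticket:
  - ticket 1 (Crash on save): agent_id=1 -> matches Leo
  - ticket 2 (Wrong total): agent_id=1 -> matches Leo
  - ticket 3 (Slow page load): agent_id=5 -> matches Fiona
  - ticket 4 (Memory leak): agent_id=1 -> matches Leo
  - ticket 5 (Missing icon): agent_id=4 -> matches Eve
  - ticket 6 (Export error): agent_id=5 -> matches Fiona
  - ticket 7 (Broken link): agent_id=NULL, no match -> dropped
  - ticket 8 (Race condition): agent_id=5 -> matches Fiona
  - ticket 9 (Stale cache): agent_id=3 -> matches Aaron
So 1 of 9 rows is dropped.

SQL:
SELECT a.title, b.name AS agent
FROM tickets a
INNER JOIN agents b ON a.agent_id = b.id

Result:
title          | agent
---------------+------
Crash on save  | Leo  
Wrong total    | Leo  
Slow page load | Fiona
Memory leak    | Leo  
Missing icon   | Eve  
Export error   | Fiona
Race condition | Fiona
Stale cache    | Aaron


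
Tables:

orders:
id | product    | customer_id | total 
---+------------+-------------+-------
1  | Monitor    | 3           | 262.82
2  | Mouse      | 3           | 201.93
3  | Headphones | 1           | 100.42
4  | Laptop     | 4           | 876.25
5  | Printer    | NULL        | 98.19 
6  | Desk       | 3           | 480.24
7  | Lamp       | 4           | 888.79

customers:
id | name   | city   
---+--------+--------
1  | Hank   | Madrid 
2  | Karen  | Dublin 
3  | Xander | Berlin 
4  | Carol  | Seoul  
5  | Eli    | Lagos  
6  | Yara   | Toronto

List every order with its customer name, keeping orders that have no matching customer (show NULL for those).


LEFT JOIN keeps every row from orders (the left table); where customer_id has no match in customers, the customer columns become NULL. Walk through each order:
  - order 1 (Monitor): customer_id=3 -> matches Xander
  - order 2 (Mouse): customer_id=3 -> matches Xander
  - order 3 (Headphones): customer_id=1 -> matches Hank
  - order 4 (Laptop): customer_id=4 -> matches Carol
  - order 5 (Printer): customer_id=NULL, no match -> kept with NULL
  - order 6 (Desk): customer_id=3 -> matches Xander
  - order 7 (Lamp): customer_id=4 -> matches Carol
All 7 rows appear; 1 has NULL customer.

SQL:
SELECT a.product, b.name AS customer
FROM orders a
LEFT JOIN customers b ON a.customer_id = b.id

Result:
product    | customer
-----------+---------
Monitor    | Xander  
Mouse      | Xander  
Headphones | Hank    
Laptop     | Carol   
Printer    | NULL    
Desk       | Xander  
Lamp       | Carol   


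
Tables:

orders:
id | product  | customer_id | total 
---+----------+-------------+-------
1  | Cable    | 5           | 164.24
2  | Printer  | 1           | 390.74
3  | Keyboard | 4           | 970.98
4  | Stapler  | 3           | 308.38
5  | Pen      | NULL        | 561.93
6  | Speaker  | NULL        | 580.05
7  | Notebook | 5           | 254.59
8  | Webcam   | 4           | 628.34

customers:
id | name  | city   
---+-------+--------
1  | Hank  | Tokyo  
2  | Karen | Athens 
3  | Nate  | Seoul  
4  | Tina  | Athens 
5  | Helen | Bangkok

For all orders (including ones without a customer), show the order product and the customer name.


LEFT JOIN keeps every row from orders (the left table); where customer_id has no match in customers, the customer columns become NULL. Walk through each order:
  - order 1 (Cable): customer_id=5 -> matches Helen
  - order 2 (Printer): customer_id=1 -> matches Hank
  - order 3 (Keyboard): customer_id=4 -> matches Tina
  - order 4 (Stapler): customer_id=3 -> matches Nate
  - order 5 (Pen): customer_id=NULL, no match -> kept with NULL
  - order 6 (Speaker): customer_id=NULL, no match -> kept with NULL
  - order 7 (Notebook): customer_id=5 -> matches Helen
  - order 8 (Webcam): customer_id=4 -> matches Tina
All 8 rows appear; 2 have NULL customer.

SQL:
SELECT a.product, b.name AS customer
FROM orders a
LEFT JOIN customers b ON a.customer_id = b.id

Result:
product  | customer
---------+---------
Cable    | Helen   
Printer  | Hank    
Keyboard | Tina    
Stapler  | Nate    
Pen      | NULL    
Speaker  | NULL    
Notebook | Helen   
Webcam   | Tina    


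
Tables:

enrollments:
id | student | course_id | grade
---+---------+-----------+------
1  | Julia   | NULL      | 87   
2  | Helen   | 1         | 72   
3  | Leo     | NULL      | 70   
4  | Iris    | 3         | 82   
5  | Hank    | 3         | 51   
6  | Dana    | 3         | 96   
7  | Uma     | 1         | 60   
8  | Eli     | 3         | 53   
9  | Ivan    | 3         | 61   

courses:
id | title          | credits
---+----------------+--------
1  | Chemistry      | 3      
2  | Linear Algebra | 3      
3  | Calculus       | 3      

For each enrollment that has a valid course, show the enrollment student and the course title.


INNER JOIN keeps only enrollments rows whose course_id matches an id in courses. Walk through each enrollment:
  - enrollment 1 (Julia): course_id=NULL, no match -> dropped
  - enrollment 2 (Helen): course_id=1 -> matches Chemistry
  - enrollment 3 (Leo): course_id=NULL, no match -> dropped
  - enrollment 4 (Iris): course_id=3 -> matches Calculus
  - enrollment 5 (Hank): course_id=3 -> matches Calculus
  - enrollment 6 (Dana): course_id=3 -> matches Calculus
  - enrollment 7 (Uma): course_id=1 -> matches Chemistry
  - enrollment 8 (Eli): course_id=3 -> matches Calculus
  - enrollment 9 (Ivan): course_id=3 -> matches Calculus
So 2 of 9 rows are dropped.

SQL:
SELECT a.student, b.title AS course
FROM enrollments a
INNER JOIN courses b ON a.course_id = b.id

Result:
student | course   
--------+----------
Helen   | Chemistry
Iris    | Calculus 
Hank    | Calculus 
Dana    | Calculus 
Uma     | Chemistry
Eli     | Calculus 
Ivan    | Calculus 


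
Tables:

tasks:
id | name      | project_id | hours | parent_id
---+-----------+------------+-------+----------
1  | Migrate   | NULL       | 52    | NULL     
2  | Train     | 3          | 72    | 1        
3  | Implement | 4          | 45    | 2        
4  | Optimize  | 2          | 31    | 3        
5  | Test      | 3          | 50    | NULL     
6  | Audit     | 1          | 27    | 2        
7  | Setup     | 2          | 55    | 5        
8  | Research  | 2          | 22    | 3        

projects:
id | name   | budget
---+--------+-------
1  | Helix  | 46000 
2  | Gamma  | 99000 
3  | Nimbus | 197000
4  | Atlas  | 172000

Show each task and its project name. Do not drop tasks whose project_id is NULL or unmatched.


LEFT JOIN keeps every row from tasks (the left table); where project_id has no match in projects, the project columns become NULL. Walk through each task:
  - task 1 (Migrate): project_id=NULL, no match -> kept with NULL
  - task 2 (Train): project_id=3 -> matches Nimbus
  - task 3 (Implement): project_id=4 -> matches Atlas
  - task 4 (Optimize): project_id=2 -> matches Gamma
  - task 5 (Test): project_id=3 -> matches Nimbus
  - task 6 (Audit): project_id=1 -> matches Helix
  - task 7 (Setup): project_id=2 -> matches Gamma
  - task 8 (Research): project_id=2 -> matches Gamma
All 8 rows appear; 1 has NULL project.

SQL:
SELECT a.name, b.name AS project
FROM tasks a
LEFT JOIN projects b ON a.project_id = b.id

Result:
name      | project
----------+--------
Migrate   | NULL   
Train     | Nimbus 
Implement | Atlas  
Optimize  | Gamma  
Test      | Nimbus 
Audit     | Helix  
Setup     | Gamma  
Research  | Gamma  


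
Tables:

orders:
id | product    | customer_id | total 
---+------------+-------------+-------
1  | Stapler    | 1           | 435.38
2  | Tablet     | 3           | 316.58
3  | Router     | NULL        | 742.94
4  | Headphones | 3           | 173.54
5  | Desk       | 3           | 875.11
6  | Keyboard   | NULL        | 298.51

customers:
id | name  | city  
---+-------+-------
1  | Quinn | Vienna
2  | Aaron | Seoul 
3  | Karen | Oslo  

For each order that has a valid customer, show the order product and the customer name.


INNER JOIN keeps only orders rows whose customer_id matches an id in customers. Walk through each order:
  - order 1 (Stapler): customer_id=1 -> matches Quinn
  - order 2 (Tablet): customer_id=3 -> matches Karen
  - order 3 (Router): customer_id=NULL, no match -> dropped
  - order 4 (Headphones): customer_id=3 -> matches Karen
  - order 5 (Desk): customer_id=3 -> matches Karen
  - order 6 (Keyboard): customer_id=NULL, no match -> dropped
So 2 of 6 rows are dropped.

SQL:
SELECT a.product, b.name AS customer
FROM orders a
INNER JOIN customers b ON a.customer_id = b.id

Result:
product    | customer
-----------+---------
Stapler    | Quinn   
Tablet     | Karen   
Headphones | Karen   
Desk       | Karen   


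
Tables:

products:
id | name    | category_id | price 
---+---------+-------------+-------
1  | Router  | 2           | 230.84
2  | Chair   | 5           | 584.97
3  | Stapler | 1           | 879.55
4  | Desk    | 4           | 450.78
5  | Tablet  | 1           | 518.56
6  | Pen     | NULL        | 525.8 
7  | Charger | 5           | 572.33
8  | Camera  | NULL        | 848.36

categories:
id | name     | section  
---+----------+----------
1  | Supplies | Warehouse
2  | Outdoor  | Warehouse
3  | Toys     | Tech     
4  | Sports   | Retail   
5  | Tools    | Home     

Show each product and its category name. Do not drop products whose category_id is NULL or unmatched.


LEFT JOIN keeps every row from products (the left table); where category_id has no match in categories, the category columns become NULL. Walk through each product:
  - product 1 (Router): category_id=2 -> matches Outdoor
  - product 2 (Chair): category_id=5 -> matches Tools
  - product 3 (Stapler): category_id=1 -> matches Supplies
  - product 4 (Desk): category_id=4 -> matches Sports
  - product 5 (Tablet): category_id=1 -> matches Supplies
  - product 6 (Pen): category_id=NULL, no match -> kept with NULL
  - product 7 (Charger): category_id=5 -> matches Tools
  - product 8 (Camera): category_id=NULL, no match -> kept with NULL
All 8 rows appear; 2 have NULL category.

SQL:
SELECT a.name, b.name AS category
FROM products a
LEFT JOIN categories b ON a.category_id = b.id

Result:
name    | category
--------+---------
Router  | Outdoor 
Chair   | Tools   
Stapler | Supplies
Desk    | Sports  
Tablet  | Supplies
Pen     | NULL    
Charger | Tools   
Camera  | NULL    


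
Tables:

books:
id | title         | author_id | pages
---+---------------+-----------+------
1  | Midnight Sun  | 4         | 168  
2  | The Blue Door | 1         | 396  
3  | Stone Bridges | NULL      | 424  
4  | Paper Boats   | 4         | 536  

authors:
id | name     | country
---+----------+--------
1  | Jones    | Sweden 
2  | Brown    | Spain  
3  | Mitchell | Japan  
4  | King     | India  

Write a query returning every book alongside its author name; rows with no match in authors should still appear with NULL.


LEFT JOIN keeps every row from books (the left table); where author_id has no match in authors, the author columns become NULL. Walk through each book:
  - book 1 (Midnight Sun): author_id=4 -> matches King
  - book 2 (The Blue Door): author_id=1 -> matches Jones
  - book 3 (Stone Bridges): author_id=NULL, no match -> kept with NULL
  - book 4 (Paper Boats): author_id=4 -> matches King
All 4 rows appear; 1 has NULL author.

SQL:
SELECT a.title, b.name AS author
FROM books a
LEFT JOIN authors b ON a.author_id = b.id

Result:
title         | author
--------------+-------
Midnight Sun  | King  
The Blue Door | Jones 
Stone Bridges | NULL  
Paper Boats   | King  


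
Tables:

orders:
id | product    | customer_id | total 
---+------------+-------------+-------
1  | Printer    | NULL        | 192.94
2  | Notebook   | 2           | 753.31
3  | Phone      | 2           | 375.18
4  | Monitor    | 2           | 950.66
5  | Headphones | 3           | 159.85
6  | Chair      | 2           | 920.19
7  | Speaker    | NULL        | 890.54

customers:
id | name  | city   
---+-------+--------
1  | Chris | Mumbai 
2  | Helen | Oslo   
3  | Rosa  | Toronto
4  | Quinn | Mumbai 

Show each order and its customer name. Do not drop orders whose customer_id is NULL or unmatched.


LEFT JOIN keeps every row from orders (the left table); where customer_id has no match in customers, the customer columns become NULL. Walk through each order:
  - order 1 (Printer): customer_id=NULL, no match -> kept with NULL
  - order 2 (Notebook): customer_id=2 -> matches Helen
  - order 3 (Phone): customer_id=2 -> matches Helen
  - order 4 (Monitor): customer_id=2 -> matches Helen
  - order 5 (Headphones): customer_id=3 -> matches Rosa
  - order 6 (Chair): customer_id=2 -> matches Helen
  - order 7 (Speaker): customer_id=NULL, no match -> kept with NULL
All 7 rows appear; 2 have NULL customer.

SQL:
SELECT a.product, b.name AS customer
FROM orders a
LEFT JOIN customers b ON a.customer_id = b.id

Result:
product    | customer
-----------+---------
Printer    | NULL    
Notebook   | Helen   
Phone      | Helen   
Monitor    | Helen   
Headphones | Rosa    
Chair      | Helen   
Speaker    | NULL    


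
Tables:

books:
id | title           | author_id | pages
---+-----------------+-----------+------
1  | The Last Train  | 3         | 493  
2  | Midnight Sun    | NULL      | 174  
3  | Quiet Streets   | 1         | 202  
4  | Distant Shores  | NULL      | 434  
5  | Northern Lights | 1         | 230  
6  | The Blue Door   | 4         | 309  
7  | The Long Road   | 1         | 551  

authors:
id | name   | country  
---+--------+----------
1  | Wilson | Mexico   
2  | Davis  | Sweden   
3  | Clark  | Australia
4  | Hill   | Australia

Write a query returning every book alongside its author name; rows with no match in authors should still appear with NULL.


LEFT JOIN keeps every row from books (the left table); where author_id has no match in authors, the author columns become NULL. Walk through each book:
  - book 1 (The Last Train): author_id=3 -> matches Clark
  - book 2 (Midnight Sun): author_id=NULL, no match -> kept with NULL
  - book 3 (Quiet Streets): author_id=1 -> matches Wilson
  - book 4 (Distant Shores): author_id=NULL, no match -> kept with NULL
  - book 5 (Northern Lights): author_id=1 -> matches Wilson
  - book 6 (The Blue Door): author_id=4 -> matches Hill
  - book 7 (The Long Road): author_id=1 -> matches Wilson
All 7 rows appear; 2 have NULL author.

SQL:
SELECT a.title, b.name AS author
FROM books a
LEFT JOIN authors b ON a.author_id = b.id

Result:
title           | author
----------------+-------
The Last Train  | Clark 
Midnight Sun    | NULL  
Quiet Streets   | Wilson
Distant Shores  | NULL  
Northern Lights | Wilson
The Blue Door   | Hill  
The Long Road   | Wilson


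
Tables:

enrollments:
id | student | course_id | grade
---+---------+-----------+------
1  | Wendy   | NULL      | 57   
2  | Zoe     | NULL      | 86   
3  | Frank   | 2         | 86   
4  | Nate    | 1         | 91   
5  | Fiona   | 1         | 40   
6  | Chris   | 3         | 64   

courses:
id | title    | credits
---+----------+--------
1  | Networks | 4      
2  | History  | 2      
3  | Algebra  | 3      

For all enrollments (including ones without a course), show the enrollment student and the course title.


LEFT JOIN keeps every row from enrollments (the left table); where course_id has no match in courses, the course columns become NULL. Walk through each enrollment:
  - enrollment 1 (Wendy): course_id=NULL, no match -> kept with NULL
  - enrollment 2 (Zoe): course_id=NULL, no match -> kept with NULL
  - enrollment 3 (Frank): course_id=2 -> matches History
  - enrollment 4 (Nate): course_id=1 -> matches Networks
  - enrollment 5 (Fiona): course_id=1 -> matches Networks
  - enrollment 6 (Chris): course_id=3 -> matches Algebra
All 6 rows appear; 2 have NULL course.

SQL:
SELECT a.student, b.title AS course
FROM enrollments a
LEFT JOIN courses b ON a.course_id = b.id

Result:
student | course  
--------+---------
Wendy   | NULL    
Zoe     | NULL    
Frank   | History 
Nate    | Networks
Fiona   | Networks
Chris   | Algebra 


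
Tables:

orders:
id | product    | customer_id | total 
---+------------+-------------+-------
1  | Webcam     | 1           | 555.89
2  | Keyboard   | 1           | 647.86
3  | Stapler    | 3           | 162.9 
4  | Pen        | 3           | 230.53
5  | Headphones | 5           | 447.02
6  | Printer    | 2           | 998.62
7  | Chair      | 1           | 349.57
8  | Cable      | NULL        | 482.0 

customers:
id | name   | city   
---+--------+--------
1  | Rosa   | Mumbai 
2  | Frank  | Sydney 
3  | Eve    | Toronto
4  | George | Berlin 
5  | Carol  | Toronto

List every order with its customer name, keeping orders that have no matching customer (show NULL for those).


LEFT JOIN keeps every row from orders (the left table); where customer_id has no match in customers, the customer columns become NULL. Walk through each order:
  - order 1 (Webcam): customer_id=1 -> matches Rosa
  - order 2 (Keyboard): customer_id=1 -> matches Rosa
  - order 3 (Stapler): customer_id=3 -> matches Eve
  - order 4 (Pen): customer_id=3 -> matches Eve
  - order 5 (Headphones): customer_id=5 -> matches Carol
  - order 6 (Printer): customer_id=2 -> matches Frank
  - order 7 (Chair): customer_id=1 -> matches Rosa
  - order 8 (Cable): customer_id=NULL, no match -> kept with NULL
All 8 rows appear; 1 has NULL customer.

SQL:
SELECT a.product, b.name AS customer
FROM orders a
LEFT JOIN customers b ON a.customer_id = b.id

Result:
product    | customer
-----------+---------
Webcam     | Rosa    
Keyboard   | Rosa    
Stapler    | Eve     
Pen        | Eve     
Headphones | Carol   
Printer    | Frank   
Chair      | Rosa    
Cable      | NULL    


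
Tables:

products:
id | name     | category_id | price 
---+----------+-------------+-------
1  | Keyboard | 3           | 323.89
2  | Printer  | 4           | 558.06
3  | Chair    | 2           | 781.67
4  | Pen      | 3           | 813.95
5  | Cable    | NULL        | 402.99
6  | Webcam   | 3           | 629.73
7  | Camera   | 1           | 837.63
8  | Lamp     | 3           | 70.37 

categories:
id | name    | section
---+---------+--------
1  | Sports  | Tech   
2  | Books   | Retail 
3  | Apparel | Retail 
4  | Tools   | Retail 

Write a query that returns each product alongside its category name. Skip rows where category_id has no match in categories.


INNER JOIN keeps only products rows whose category_id matches an id in categories. Walk through each product:
  - product 1 (Keyboard): category_id=3 -> matches Apparel
  - product 2 (Printer): category_id=4 -> matches Tools
  - product 3 (Chair): category_id=2 -> matches Books
  - product 4 (Pen): category_id=3 -> matches Apparel
  - product 5 (Cable): category_id=NULL, no match -> dropped
  - product 6 (Webcam): category_id=3 -> matches Apparel
  - product 7 (Camera): category_id=1 -> matches Sports
  - product 8 (Lamp): category_id=3 -> matches Apparel
So 1 of 8 rows is dropped.

SQL:
SELECT a.name, b.name AS category
FROM products a
INNER JOIN categories b ON a.category_id = b.id

Result:
name     | category
---------+---------
Keyboard | Apparel 
Printer  | Tools   
Chair    | Books   
Pen      | Apparel 
Webcam   | Apparel 
Camera   | Sports  
Lamp     | Apparel 


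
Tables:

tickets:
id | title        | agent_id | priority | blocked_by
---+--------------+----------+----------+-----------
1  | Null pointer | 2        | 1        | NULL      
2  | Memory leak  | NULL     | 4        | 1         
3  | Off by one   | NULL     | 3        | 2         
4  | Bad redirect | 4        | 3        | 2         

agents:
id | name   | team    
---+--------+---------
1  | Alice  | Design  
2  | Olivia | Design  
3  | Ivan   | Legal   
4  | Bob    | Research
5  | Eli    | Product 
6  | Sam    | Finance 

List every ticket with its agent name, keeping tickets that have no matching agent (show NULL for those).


LEFT JOIN keeps every row from tickets (the left table); where agent_id has no match in agents, the agent columns become NULL. Walk through each ticket:
  - ticket 1 (Null pointer): agent_id=2 -> matches Olivia
  - ticket 2 (Memory leak): agent_id=NULL, no match -> kept with NULL
  - ticket 3 (Off by one): agent_id=NULL, no match -> kept with NULL
  - ticket 4 (Bad redirect): agent_id=4 -> matches Bob
All 4 rows appear; 2 have NULL agent.

SQL:
SELECT a.title, b.name AS agent
FROM tickets a
LEFT JOIN agents b ON a.agent_id = b.id

Result:
title        | agent 
-------------+-------
Null pointer | Olivia
Memory leak  | NULL  
Off by one   | NULL  
Bad redirect | Bob   
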